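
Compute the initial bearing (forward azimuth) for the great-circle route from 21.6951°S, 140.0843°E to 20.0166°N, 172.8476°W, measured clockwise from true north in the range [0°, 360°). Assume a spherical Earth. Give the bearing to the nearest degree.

Δλ = -172.8476 − 140.0843 = -312.9319°; wrapped into (−180°, 180°]: 47.0681°.
θ = atan2( sin Δλ · cos φ₂ , cos φ₁ · sin φ₂ − sin φ₁ · cos φ₂ · cos Δλ )
  = atan2(0.68794, 0.55463) = 51.124° → normalised to [0°, 360°): 51.124°.

51°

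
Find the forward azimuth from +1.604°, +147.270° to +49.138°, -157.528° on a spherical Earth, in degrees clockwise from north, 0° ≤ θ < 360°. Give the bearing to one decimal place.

Δλ = -157.528 − 147.270 = -304.798°; wrapped into (−180°, 180°]: 55.202°.
θ = atan2( sin Δλ · cos φ₂ , cos φ₁ · sin φ₂ − sin φ₁ · cos φ₂ · cos Δλ )
  = atan2(0.53724, 0.74554) = 35.777° → normalised to [0°, 360°): 35.777°.

35.8°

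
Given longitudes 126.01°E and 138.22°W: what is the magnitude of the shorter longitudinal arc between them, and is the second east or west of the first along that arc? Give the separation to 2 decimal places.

Raw difference: -138.22 − 126.01 = -264.23°.
Normalise into (−180°, 180°]: -264.23° + 360° = 95.77°.
Positive ⇒ the second point lies to the east; separation 95.77°.

95.77° east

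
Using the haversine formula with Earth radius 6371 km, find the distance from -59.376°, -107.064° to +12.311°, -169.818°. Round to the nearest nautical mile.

5251 nmi

Δλ = -169.818 − -107.064 = -62.754°.
Δφ = 12.311 − -59.376 = 71.687°.
a = sin²(Δφ/2) + cos φ₁ · cos φ₂ · sin²(Δλ/2) = 0.477816.
c = 2·atan2(√a, √(1−a)) = 1.52641 rad → d = 6371·c ≈ 9724.79 km ≈ 5250.96 nmi.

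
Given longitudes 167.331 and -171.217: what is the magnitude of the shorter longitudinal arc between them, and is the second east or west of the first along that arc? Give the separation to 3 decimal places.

Raw difference: -171.217 − 167.331 = -338.548°.
Normalise into (−180°, 180°]: -338.548° + 360° = 21.452°.
Positive ⇒ the second point lies to the east; separation 21.452°.

21.452° east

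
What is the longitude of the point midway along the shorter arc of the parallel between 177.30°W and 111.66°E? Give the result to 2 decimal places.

147.18°E

Signed shortest Δλ from -177.30° to +111.66° is -71.04°.
Midpoint longitude = -177.30° + (-71.04°)/2 = -177.30° − 35.52° = -212.82°.
Normalise into (−180°, 180°]: +147.18°.
(The naïve average (-177.30 + +111.66)/2 = -32.82° is on the wrong side of the globe.)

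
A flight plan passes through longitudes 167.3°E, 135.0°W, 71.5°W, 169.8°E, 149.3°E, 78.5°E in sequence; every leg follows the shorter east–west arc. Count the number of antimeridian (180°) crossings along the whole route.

2

Leg 1: +167.3° → -135.0°, shortest Δλ = 57.7° (east) — crosses 180°.
Leg 2: -135.0° → -71.5°, shortest Δλ = 63.5° (east) — does not cross 180°.
Leg 3: -71.5° → +169.8°, shortest Δλ = -118.7° (west) — crosses 180°.
Leg 4: +169.8° → +149.3°, shortest Δλ = -20.5° (west) — does not cross 180°.
Leg 5: +149.3° → +78.5°, shortest Δλ = -70.8° (west) — does not cross 180°.
Total crossings: 2.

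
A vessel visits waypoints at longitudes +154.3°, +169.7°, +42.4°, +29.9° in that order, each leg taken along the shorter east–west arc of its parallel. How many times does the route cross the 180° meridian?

0

Leg 1: +154.3° → +169.7°, shortest Δλ = 15.4° (east) — does not cross 180°.
Leg 2: +169.7° → +42.4°, shortest Δλ = -127.3° (west) — does not cross 180°.
Leg 3: +42.4° → +29.9°, shortest Δλ = -12.5° (west) — does not cross 180°.
Total crossings: 0.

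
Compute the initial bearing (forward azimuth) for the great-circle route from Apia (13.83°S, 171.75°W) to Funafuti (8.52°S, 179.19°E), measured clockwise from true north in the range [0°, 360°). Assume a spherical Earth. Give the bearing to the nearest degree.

300°

Δλ = 179.19 − -171.75 = 350.94°; wrapped into (−180°, 180°]: -9.06°.
θ = atan2( sin Δλ · cos φ₂ , cos φ₁ · sin φ₂ − sin φ₁ · cos φ₂ · cos Δλ )
  = atan2(-0.15573, 0.08959) = -60.087° → normalised to [0°, 360°): 299.913°.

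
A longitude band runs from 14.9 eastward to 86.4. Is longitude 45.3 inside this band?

Band width going east from +14.9° to +86.4°: ((86.4 − 14.9) mod 360) = 71.5°.
Offset of +45.3° east of the west edge: ((45.3 − 14.9) mod 360) = 30.4°.
30.4° ≤ 71.5° ⇒ inside.

Yes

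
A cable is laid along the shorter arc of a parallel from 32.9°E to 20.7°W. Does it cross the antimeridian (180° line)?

Signed shortest Δλ = ((-20.7 − 32.9 + 180) mod 360) − 180 = -53.6°.
Going west by 53.6° from +32.9° reaches -20.7° without touching 180°.

No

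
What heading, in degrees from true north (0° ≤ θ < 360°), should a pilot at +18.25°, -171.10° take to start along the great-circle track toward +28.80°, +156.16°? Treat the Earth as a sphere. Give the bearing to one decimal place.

295.6°

Δλ = 156.16 − -171.10 = 327.26°; wrapped into (−180°, 180°]: -32.74°.
θ = atan2( sin Δλ · cos φ₂ , cos φ₁ · sin φ₂ − sin φ₁ · cos φ₂ · cos Δλ )
  = atan2(-0.47393, 0.22669) = -64.437° → normalised to [0°, 360°): 295.563°.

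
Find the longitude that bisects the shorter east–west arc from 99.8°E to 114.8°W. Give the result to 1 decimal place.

172.5°E

Signed shortest Δλ from +99.8° to -114.8° is +145.4°.
Midpoint longitude = +99.8° + (+145.4°)/2 = +99.8° + 72.7° = +172.5°.
(The naïve average (+99.8 + -114.8)/2 = -7.5° is on the wrong side of the globe.)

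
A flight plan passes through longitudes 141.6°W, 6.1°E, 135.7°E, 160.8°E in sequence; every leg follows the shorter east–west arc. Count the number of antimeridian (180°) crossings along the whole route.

0

Leg 1: -141.6° → +6.1°, shortest Δλ = 147.7° (east) — does not cross 180°.
Leg 2: +6.1° → +135.7°, shortest Δλ = 129.6° (east) — does not cross 180°.
Leg 3: +135.7° → +160.8°, shortest Δλ = 25.1° (east) — does not cross 180°.
Total crossings: 0.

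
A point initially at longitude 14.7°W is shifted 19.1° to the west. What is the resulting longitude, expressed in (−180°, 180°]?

Start at -14.7°; shift −19.1° → -33.8°.
-33.8° already lies in (−180°, 180°].

33.8°W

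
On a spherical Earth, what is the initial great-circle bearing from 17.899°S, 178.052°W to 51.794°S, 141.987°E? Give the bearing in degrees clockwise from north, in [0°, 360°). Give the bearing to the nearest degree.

Δλ = 141.987 − -178.052 = 320.039°; wrapped into (−180°, 180°]: -39.961°.
θ = atan2( sin Δλ · cos φ₂ , cos φ₁ · sin φ₂ − sin φ₁ · cos φ₂ · cos Δλ )
  = atan2(-0.39724, -0.60206) = -146.583° → normalised to [0°, 360°): 213.417°.

213°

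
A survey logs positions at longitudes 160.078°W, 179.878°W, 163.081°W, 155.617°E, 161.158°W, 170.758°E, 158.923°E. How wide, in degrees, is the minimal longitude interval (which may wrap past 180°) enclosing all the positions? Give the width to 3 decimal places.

Sort the longitudes: -179.878°, -163.081°, -161.158°, -160.078°, +155.617°, +158.923°, +170.758°.
Eastward gaps between consecutive values (wrapping around): 16.797°, 1.923°, 1.080°, 315.695°, 3.306°, 11.835°, 9.364°.
Largest gap = 315.695° ⇒ minimal covering band is its complement: 360° − 315.695° = 44.305°.
Band runs from +155.617° eastward to -160.078°, crossing the antimeridian.

44.305°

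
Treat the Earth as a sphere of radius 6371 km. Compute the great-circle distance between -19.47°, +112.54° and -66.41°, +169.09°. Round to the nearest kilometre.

Δλ = 169.09 − 112.54 = 56.55°.
Δφ = -66.41 − -19.47 = -46.94°.
a = sin²(Δφ/2) + cos φ₁ · cos φ₂ · sin²(Δλ/2) = 0.243284.
c = 2·atan2(√a, √(1−a)) = 1.03162 rad → d = 6371·c ≈ 6572.42 km.

6572 km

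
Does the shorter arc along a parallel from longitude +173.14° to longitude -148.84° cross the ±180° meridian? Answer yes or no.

Naïve |-148.84 − 173.14| = 321.98° > 180°, so the shorter arc goes the other way round — across 180°.
Signed shortest Δλ = ((-148.84 − 173.14 + 180) mod 360) − 180 = 38.02°.
Going east by 38.02° from +173.14° passes through 180° before reaching -148.84°.

Yes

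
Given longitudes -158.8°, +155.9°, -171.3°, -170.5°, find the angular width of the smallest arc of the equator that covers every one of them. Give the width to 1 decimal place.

45.3°

Sort the longitudes: -171.3°, -170.5°, -158.8°, +155.9°.
Eastward gaps between consecutive values (wrapping around): 0.8°, 11.7°, 314.7°, 32.8°.
Largest gap = 314.7° ⇒ minimal covering band is its complement: 360° − 314.7° = 45.3°.
Band runs from +155.9° eastward to -158.8°, crossing the antimeridian.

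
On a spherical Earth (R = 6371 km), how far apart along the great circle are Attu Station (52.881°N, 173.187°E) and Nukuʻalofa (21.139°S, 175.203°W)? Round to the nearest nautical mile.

4485 nmi

Δλ = -175.203 − 173.187 = -348.390°; wrapped into (−180°, 180°]: 11.610°.
Δφ = -21.139 − 52.881 = -74.020°.
a = sin²(Δφ/2) + cos φ₁ · cos φ₂ · sin²(Δλ/2) = 0.368107.
c = 2·atan2(√a, √(1−a)) = 1.30385 rad → d = 6371·c ≈ 8306.84 km ≈ 4485.33 nmi.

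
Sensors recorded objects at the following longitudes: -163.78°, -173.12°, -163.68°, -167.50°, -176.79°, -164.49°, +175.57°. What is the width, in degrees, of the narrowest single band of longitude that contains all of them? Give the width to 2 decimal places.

20.75°

Sort the longitudes: -176.79°, -173.12°, -167.50°, -164.49°, -163.78°, -163.68°, +175.57°.
Eastward gaps between consecutive values (wrapping around): 3.67°, 5.62°, 3.01°, 0.71°, 0.10°, 339.25°, 7.64°.
Largest gap = 339.25° ⇒ minimal covering band is its complement: 360° − 339.25° = 20.75°.
Band runs from +175.57° eastward to -163.68°, crossing the antimeridian.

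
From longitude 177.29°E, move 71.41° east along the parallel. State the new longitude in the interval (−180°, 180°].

Start at +177.29°; shift +71.41° → +248.70°.
+248.70° lies outside (−180°, 180°]; subtract 360° → -111.30°.

111.30°W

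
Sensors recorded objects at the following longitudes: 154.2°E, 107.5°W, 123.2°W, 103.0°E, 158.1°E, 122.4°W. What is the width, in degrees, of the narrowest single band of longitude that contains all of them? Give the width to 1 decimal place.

Sort the longitudes: -123.2°, -122.4°, -107.5°, +103.0°, +154.2°, +158.1°.
Eastward gaps between consecutive values (wrapping around): 0.8°, 14.9°, 210.5°, 51.2°, 3.9°, 78.7°.
Largest gap = 210.5° ⇒ minimal covering band is its complement: 360° − 210.5° = 149.5°.
Band runs from +103.0° eastward to -107.5°, crossing the antimeridian.

149.5°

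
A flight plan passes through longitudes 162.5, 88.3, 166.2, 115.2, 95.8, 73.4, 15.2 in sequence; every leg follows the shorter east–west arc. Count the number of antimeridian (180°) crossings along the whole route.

Leg 1: +162.5° → +88.3°, shortest Δλ = -74.2° (west) — does not cross 180°.
Leg 2: +88.3° → +166.2°, shortest Δλ = 77.9° (east) — does not cross 180°.
Leg 3: +166.2° → +115.2°, shortest Δλ = -51.0° (west) — does not cross 180°.
Leg 4: +115.2° → +95.8°, shortest Δλ = -19.4° (west) — does not cross 180°.
Leg 5: +95.8° → +73.4°, shortest Δλ = -22.4° (west) — does not cross 180°.
Leg 6: +73.4° → +15.2°, shortest Δλ = -58.2° (west) — does not cross 180°.
Total crossings: 0.

0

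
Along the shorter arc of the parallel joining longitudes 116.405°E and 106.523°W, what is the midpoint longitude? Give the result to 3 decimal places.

Signed shortest Δλ from +116.405° to -106.523° is +137.072°.
Midpoint longitude = +116.405° + (+137.072°)/2 = +116.405° + 68.536° = +184.941°.
Normalise into (−180°, 180°]: -175.059°.
(The naïve average (+116.405 + -106.523)/2 = 4.941° is on the wrong side of the globe.)

175.059°W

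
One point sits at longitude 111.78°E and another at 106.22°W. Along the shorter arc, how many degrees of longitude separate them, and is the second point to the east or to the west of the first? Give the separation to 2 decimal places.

142.00° east

Raw difference: -106.22 − 111.78 = -218.0°.
Normalise into (−180°, 180°]: -218.0° + 360° = 142.0°.
Positive ⇒ the second point lies to the east; separation 142.00°.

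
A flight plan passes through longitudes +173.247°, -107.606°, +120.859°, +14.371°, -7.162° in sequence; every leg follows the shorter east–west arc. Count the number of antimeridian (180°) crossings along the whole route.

2

Leg 1: +173.247° → -107.606°, shortest Δλ = 79.147° (east) — crosses 180°.
Leg 2: -107.606° → +120.859°, shortest Δλ = -131.535° (west) — crosses 180°.
Leg 3: +120.859° → +14.371°, shortest Δλ = -106.488° (west) — does not cross 180°.
Leg 4: +14.371° → -7.162°, shortest Δλ = -21.533° (west) — does not cross 180°.
Total crossings: 2.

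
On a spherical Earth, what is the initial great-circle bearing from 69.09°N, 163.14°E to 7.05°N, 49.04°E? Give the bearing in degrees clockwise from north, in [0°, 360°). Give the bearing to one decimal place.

Δλ = 49.04 − 163.14 = -114.10°.
θ = atan2( sin Δλ · cos φ₂ , cos φ₁ · sin φ₂ − sin φ₁ · cos φ₂ · cos Δλ )
  = atan2(-0.90593, 0.42236) = -65.004° → normalised to [0°, 360°): 294.996°.

295.0°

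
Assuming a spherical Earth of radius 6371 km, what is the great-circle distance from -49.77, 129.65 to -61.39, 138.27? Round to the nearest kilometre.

1398 km

Δλ = 138.27 − 129.65 = 8.62°.
Δφ = -61.39 − -49.77 = -11.62°.
a = sin²(Δφ/2) + cos φ₁ · cos φ₂ · sin²(Δλ/2) = 0.011994.
c = 2·atan2(√a, √(1−a)) = 0.21948 rad → d = 6371·c ≈ 1398.28 km.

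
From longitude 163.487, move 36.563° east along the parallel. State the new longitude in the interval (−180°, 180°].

Start at +163.487°; shift +36.563° → +200.050°.
+200.050° lies outside (−180°, 180°]; subtract 360° → -159.950°.

-159.950°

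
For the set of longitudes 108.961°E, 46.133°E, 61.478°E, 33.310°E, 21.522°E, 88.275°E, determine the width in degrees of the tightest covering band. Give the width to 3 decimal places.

Sort the longitudes: +21.522°, +33.310°, +46.133°, +61.478°, +88.275°, +108.961°.
Eastward gaps between consecutive values (wrapping around): 11.788°, 12.823°, 15.345°, 26.797°, 20.686°, 272.561°.
Largest gap = 272.561° ⇒ minimal covering band is its complement: 360° − 272.561° = 87.439°.
Band runs from +21.522° eastward to +108.961°.

87.439°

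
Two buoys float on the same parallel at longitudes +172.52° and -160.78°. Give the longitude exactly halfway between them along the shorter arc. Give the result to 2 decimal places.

-174.13°

Signed shortest Δλ from +172.52° to -160.78° is +26.70°.
Midpoint longitude = +172.52° + (+26.70°)/2 = +172.52° + 13.35° = +185.87°.
Normalise into (−180°, 180°]: -174.13°.
(The naïve average (+172.52 + -160.78)/2 = 5.87° is on the wrong side of the globe.)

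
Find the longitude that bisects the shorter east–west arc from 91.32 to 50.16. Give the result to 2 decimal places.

+70.74°

Signed shortest Δλ from +91.32° to +50.16° is -41.16°.
Midpoint longitude = +91.32° + (-41.16°)/2 = +91.32° − 20.58° = +70.74°.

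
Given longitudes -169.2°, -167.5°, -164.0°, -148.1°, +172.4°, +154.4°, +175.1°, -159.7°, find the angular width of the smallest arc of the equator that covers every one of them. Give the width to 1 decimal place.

Sort the longitudes: -169.2°, -167.5°, -164.0°, -159.7°, -148.1°, +154.4°, +172.4°, +175.1°.
Eastward gaps between consecutive values (wrapping around): 1.7°, 3.5°, 4.3°, 11.6°, 302.5°, 18.0°, 2.7°, 15.7°.
Largest gap = 302.5° ⇒ minimal covering band is its complement: 360° − 302.5° = 57.5°.
Band runs from +154.4° eastward to -148.1°, crossing the antimeridian.

57.5°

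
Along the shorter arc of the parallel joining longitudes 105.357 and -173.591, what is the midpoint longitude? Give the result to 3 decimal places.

Signed shortest Δλ from +105.357° to -173.591° is +81.052°.
Midpoint longitude = +105.357° + (+81.052°)/2 = +105.357° + 40.526° = +145.883°.
(The naïve average (+105.357 + -173.591)/2 = -34.117° is on the wrong side of the globe.)

+145.883°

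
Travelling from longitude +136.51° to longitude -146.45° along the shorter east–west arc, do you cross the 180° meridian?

Naïve |-146.45 − 136.51| = 282.96° > 180°, so the shorter arc goes the other way round — across 180°.
Signed shortest Δλ = ((-146.45 − 136.51 + 180) mod 360) − 180 = 77.04°.
Going east by 77.04° from +136.51° passes through 180° before reaching -146.45°.

Yes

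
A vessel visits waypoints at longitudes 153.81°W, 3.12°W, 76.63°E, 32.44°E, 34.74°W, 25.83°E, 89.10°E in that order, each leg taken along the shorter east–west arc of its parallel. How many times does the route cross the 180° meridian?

Leg 1: -153.81° → -3.12°, shortest Δλ = 150.69° (east) — does not cross 180°.
Leg 2: -3.12° → +76.63°, shortest Δλ = 79.75° (east) — does not cross 180°.
Leg 3: +76.63° → +32.44°, shortest Δλ = -44.19° (west) — does not cross 180°.
Leg 4: +32.44° → -34.74°, shortest Δλ = -67.18° (west) — does not cross 180°.
Leg 5: -34.74° → +25.83°, shortest Δλ = 60.57° (east) — does not cross 180°.
Leg 6: +25.83° → +89.10°, shortest Δλ = 63.27° (east) — does not cross 180°.
Total crossings: 0.

0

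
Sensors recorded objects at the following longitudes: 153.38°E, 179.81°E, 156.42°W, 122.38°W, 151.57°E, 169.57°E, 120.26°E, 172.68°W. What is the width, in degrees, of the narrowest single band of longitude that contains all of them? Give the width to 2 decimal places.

117.36°

Sort the longitudes: -172.68°, -156.42°, -122.38°, +120.26°, +151.57°, +153.38°, +169.57°, +179.81°.
Eastward gaps between consecutive values (wrapping around): 16.26°, 34.04°, 242.64°, 31.31°, 1.81°, 16.19°, 10.24°, 7.51°.
Largest gap = 242.64° ⇒ minimal covering band is its complement: 360° − 242.64° = 117.36°.
Band runs from +120.26° eastward to -122.38°, crossing the antimeridian.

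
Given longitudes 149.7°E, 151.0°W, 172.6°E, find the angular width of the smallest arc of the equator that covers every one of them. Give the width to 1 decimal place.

Sort the longitudes: -151.0°, +149.7°, +172.6°.
Eastward gaps between consecutive values (wrapping around): 300.7°, 22.9°, 36.4°.
Largest gap = 300.7° ⇒ minimal covering band is its complement: 360° − 300.7° = 59.3°.
Band runs from +149.7° eastward to -151.0°, crossing the antimeridian.

59.3°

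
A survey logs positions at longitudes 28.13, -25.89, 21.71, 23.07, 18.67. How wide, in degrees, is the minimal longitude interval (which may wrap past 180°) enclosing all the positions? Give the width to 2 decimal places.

Sort the longitudes: -25.89°, +18.67°, +21.71°, +23.07°, +28.13°.
Eastward gaps between consecutive values (wrapping around): 44.56°, 3.04°, 1.36°, 5.06°, 305.98°.
Largest gap = 305.98° ⇒ minimal covering band is its complement: 360° − 305.98° = 54.02°.
Band runs from -25.89° eastward to +28.13°.

54.02°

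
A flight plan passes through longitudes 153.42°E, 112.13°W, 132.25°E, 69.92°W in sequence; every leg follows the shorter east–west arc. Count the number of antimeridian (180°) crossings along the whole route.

Leg 1: +153.42° → -112.13°, shortest Δλ = 94.45° (east) — crosses 180°.
Leg 2: -112.13° → +132.25°, shortest Δλ = -115.62° (west) — crosses 180°.
Leg 3: +132.25° → -69.92°, shortest Δλ = 157.83° (east) — crosses 180°.
Total crossings: 3.

3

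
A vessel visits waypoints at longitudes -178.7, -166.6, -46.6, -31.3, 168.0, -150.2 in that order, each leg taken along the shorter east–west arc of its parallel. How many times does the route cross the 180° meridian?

2

Leg 1: -178.7° → -166.6°, shortest Δλ = 12.1° (east) — does not cross 180°.
Leg 2: -166.6° → -46.6°, shortest Δλ = 120.0° (east) — does not cross 180°.
Leg 3: -46.6° → -31.3°, shortest Δλ = 15.3° (east) — does not cross 180°.
Leg 4: -31.3° → +168.0°, shortest Δλ = -160.7° (west) — crosses 180°.
Leg 5: +168.0° → -150.2°, shortest Δλ = 41.8° (east) — crosses 180°.
Total crossings: 2.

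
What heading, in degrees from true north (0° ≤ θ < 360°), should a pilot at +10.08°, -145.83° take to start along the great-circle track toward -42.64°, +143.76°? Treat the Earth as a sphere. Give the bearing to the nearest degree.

Δλ = 143.76 − -145.83 = 289.59°; wrapped into (−180°, 180°]: -70.41°.
θ = atan2( sin Δλ · cos φ₂ , cos φ₁ · sin φ₂ − sin φ₁ · cos φ₂ · cos Δλ )
  = atan2(-0.69304, -0.71010) = -135.697° → normalised to [0°, 360°): 224.303°.

224°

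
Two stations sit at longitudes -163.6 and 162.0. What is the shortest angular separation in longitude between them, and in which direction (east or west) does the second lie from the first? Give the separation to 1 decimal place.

34.4° west

Raw difference: 162.0 − -163.6 = 325.6°.
Normalise into (−180°, 180°]: 325.6° − 360° = -34.4°.
Negative ⇒ the second point lies to the west; separation 34.4°.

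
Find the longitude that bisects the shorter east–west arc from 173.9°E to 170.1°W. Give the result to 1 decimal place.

Signed shortest Δλ from +173.9° to -170.1° is +16.0°.
Midpoint longitude = +173.9° + (+16.0°)/2 = +173.9° + 8.0° = +181.9°.
Normalise into (−180°, 180°]: -178.1°.
(The naïve average (+173.9 + -170.1)/2 = 1.9° is on the wrong side of the globe.)

178.1°W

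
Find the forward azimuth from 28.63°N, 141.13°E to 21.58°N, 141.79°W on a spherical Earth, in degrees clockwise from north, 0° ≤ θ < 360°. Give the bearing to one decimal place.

Δλ = -141.79 − 141.13 = -282.92°; wrapped into (−180°, 180°]: 77.08°.
θ = atan2( sin Δλ · cos φ₂ , cos φ₁ · sin φ₂ − sin φ₁ · cos φ₂ · cos Δλ )
  = atan2(0.90636, 0.22321) = 76.165° → normalised to [0°, 360°): 76.165°.

76.2°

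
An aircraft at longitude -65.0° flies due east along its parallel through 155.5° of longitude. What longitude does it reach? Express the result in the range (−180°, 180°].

Start at -65.0°; shift +155.5° → +90.5°.
+90.5° already lies in (−180°, 180°].

+90.5°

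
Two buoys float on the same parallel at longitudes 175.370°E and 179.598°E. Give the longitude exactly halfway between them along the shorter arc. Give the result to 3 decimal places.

Signed shortest Δλ from +175.370° to +179.598° is +4.228°.
Midpoint longitude = +175.370° + (+4.228°)/2 = +175.370° + 2.114° = +177.484°.

177.484°E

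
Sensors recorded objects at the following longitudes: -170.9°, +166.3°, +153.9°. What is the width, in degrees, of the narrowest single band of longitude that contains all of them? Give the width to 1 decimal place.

35.2°

Sort the longitudes: -170.9°, +153.9°, +166.3°.
Eastward gaps between consecutive values (wrapping around): 324.8°, 12.4°, 22.8°.
Largest gap = 324.8° ⇒ minimal covering band is its complement: 360° − 324.8° = 35.2°.
Band runs from +153.9° eastward to -170.9°, crossing the antimeridian.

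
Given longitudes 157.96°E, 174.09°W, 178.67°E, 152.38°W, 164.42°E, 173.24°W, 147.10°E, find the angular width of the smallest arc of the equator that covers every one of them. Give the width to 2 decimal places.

60.52°

Sort the longitudes: -174.09°, -173.24°, -152.38°, +147.10°, +157.96°, +164.42°, +178.67°.
Eastward gaps between consecutive values (wrapping around): 0.85°, 20.86°, 299.48°, 10.86°, 6.46°, 14.25°, 7.24°.
Largest gap = 299.48° ⇒ minimal covering band is its complement: 360° − 299.48° = 60.52°.
Band runs from +147.10° eastward to -152.38°, crossing the antimeridian.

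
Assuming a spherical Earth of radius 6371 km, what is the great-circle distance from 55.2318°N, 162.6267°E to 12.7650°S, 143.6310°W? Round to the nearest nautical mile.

Δλ = -143.6310 − 162.6267 = -306.2577°; wrapped into (−180°, 180°]: 53.7423°.
Δφ = -12.7650 − 55.2318 = -67.9968°.
a = sin²(Δφ/2) + cos φ₁ · cos φ₂ · sin²(Δλ/2) = 0.426290.
c = 2·atan2(√a, √(1−a)) = 1.42284 rad → d = 6371·c ≈ 9064.90 km ≈ 4894.65 nmi.

4895 nmi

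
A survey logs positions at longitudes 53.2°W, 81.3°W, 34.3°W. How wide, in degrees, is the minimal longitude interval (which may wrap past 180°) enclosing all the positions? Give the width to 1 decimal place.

Sort the longitudes: -81.3°, -53.2°, -34.3°.
Eastward gaps between consecutive values (wrapping around): 28.1°, 18.9°, 313.0°.
Largest gap = 313.0° ⇒ minimal covering band is its complement: 360° − 313.0° = 47.0°.
Band runs from -81.3° eastward to -34.3°.

47.0°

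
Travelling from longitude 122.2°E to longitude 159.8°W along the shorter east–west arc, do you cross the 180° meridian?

Yes

Naïve |-159.8 − 122.2| = 282.0° > 180°, so the shorter arc goes the other way round — across 180°.
Signed shortest Δλ = ((-159.8 − 122.2 + 180) mod 360) − 180 = 78.0°.
Going east by 78.0° from +122.2° passes through 180° before reaching -159.8°.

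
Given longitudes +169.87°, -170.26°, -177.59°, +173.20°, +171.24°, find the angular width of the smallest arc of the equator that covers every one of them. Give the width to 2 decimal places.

19.87°

Sort the longitudes: -177.59°, -170.26°, +169.87°, +171.24°, +173.20°.
Eastward gaps between consecutive values (wrapping around): 7.33°, 340.13°, 1.37°, 1.96°, 9.21°.
Largest gap = 340.13° ⇒ minimal covering band is its complement: 360° − 340.13° = 19.87°.
Band runs from +169.87° eastward to -170.26°, crossing the antimeridian.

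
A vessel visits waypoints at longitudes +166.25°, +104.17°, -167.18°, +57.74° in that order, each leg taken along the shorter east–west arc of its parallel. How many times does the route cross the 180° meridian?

2

Leg 1: +166.25° → +104.17°, shortest Δλ = -62.08° (west) — does not cross 180°.
Leg 2: +104.17° → -167.18°, shortest Δλ = 88.65° (east) — crosses 180°.
Leg 3: -167.18° → +57.74°, shortest Δλ = -135.08° (west) — crosses 180°.
Total crossings: 2.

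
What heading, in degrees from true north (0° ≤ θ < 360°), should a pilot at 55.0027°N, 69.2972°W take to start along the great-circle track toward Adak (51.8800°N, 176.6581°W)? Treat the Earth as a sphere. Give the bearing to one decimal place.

315.6°

Δλ = -176.6581 − -69.2972 = -107.3609°.
θ = atan2( sin Δλ · cos φ₂ , cos φ₁ · sin φ₂ − sin φ₁ · cos φ₂ · cos Δλ )
  = atan2(-0.58919, 0.60211) = -44.379° → normalised to [0°, 360°): 315.621°.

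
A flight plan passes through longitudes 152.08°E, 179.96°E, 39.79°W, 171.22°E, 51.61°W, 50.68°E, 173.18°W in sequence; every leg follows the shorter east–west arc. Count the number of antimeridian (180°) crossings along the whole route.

4

Leg 1: +152.08° → +179.96°, shortest Δλ = 27.88° (east) — does not cross 180°.
Leg 2: +179.96° → -39.79°, shortest Δλ = 140.25° (east) — crosses 180°.
Leg 3: -39.79° → +171.22°, shortest Δλ = -148.99° (west) — crosses 180°.
Leg 4: +171.22° → -51.61°, shortest Δλ = 137.17° (east) — crosses 180°.
Leg 5: -51.61° → +50.68°, shortest Δλ = 102.29° (east) — does not cross 180°.
Leg 6: +50.68° → -173.18°, shortest Δλ = 136.14° (east) — crosses 180°.
Total crossings: 4.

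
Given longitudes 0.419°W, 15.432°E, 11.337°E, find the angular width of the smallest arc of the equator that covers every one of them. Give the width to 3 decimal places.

Sort the longitudes: -0.419°, +11.337°, +15.432°.
Eastward gaps between consecutive values (wrapping around): 11.756°, 4.095°, 344.149°.
Largest gap = 344.149° ⇒ minimal covering band is its complement: 360° − 344.149° = 15.851°.
Band runs from -0.419° eastward to +15.432°.

15.851°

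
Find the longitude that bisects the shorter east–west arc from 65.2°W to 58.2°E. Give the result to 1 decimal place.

Signed shortest Δλ from -65.2° to +58.2° is +123.4°.
Midpoint longitude = -65.2° + (+123.4°)/2 = -65.2° + 61.7° = -3.5°.

3.5°W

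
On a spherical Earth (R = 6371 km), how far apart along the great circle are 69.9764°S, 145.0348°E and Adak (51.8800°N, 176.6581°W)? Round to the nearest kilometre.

Δλ = -176.6581 − 145.0348 = -321.6929°; wrapped into (−180°, 180°]: 38.3071°.
Δφ = 51.8800 − -69.9764 = 121.8564°.
a = sin²(Δφ/2) + cos φ₁ · cos φ₂ · sin²(Δλ/2) = 0.786650.
c = 2·atan2(√a, √(1−a)) = 2.18132 rad → d = 6371·c ≈ 13897.22 km.

13897 km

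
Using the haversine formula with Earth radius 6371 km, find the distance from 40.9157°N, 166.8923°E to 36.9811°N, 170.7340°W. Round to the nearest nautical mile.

Δλ = -170.7340 − 166.8923 = -337.6263°; wrapped into (−180°, 180°]: 22.3737°.
Δφ = 36.9811 − 40.9157 = -3.9346°.
a = sin²(Δφ/2) + cos φ₁ · cos φ₂ · sin²(Δλ/2) = 0.023900.
c = 2·atan2(√a, √(1−a)) = 0.31044 rad → d = 6371·c ≈ 1977.79 km ≈ 1067.92 nmi.

1068 nmi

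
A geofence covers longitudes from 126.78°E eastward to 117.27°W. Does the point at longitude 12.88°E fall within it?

No

Band width going east from +126.78° to -117.27°: ((-117.27 − 126.78) mod 360) = 115.95°.
Offset of +12.88° east of the west edge: ((12.88 − 126.78) mod 360) = 246.10°.
246.10° > 115.95° ⇒ outside.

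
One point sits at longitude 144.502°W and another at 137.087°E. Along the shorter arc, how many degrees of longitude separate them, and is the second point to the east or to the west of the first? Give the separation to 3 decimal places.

Raw difference: 137.087 − -144.502 = 281.589°.
Normalise into (−180°, 180°]: 281.589° − 360° = -78.411°.
Negative ⇒ the second point lies to the west; separation 78.411°.

78.411° west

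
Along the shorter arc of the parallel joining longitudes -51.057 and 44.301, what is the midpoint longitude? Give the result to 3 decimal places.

Signed shortest Δλ from -51.057° to +44.301° is +95.358°.
Midpoint longitude = -51.057° + (+95.358°)/2 = -51.057° + 47.679° = -3.378°.

-3.378°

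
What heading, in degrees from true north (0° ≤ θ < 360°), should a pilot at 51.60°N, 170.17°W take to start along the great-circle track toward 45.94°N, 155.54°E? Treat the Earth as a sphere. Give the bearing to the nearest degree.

Δλ = 155.54 − -170.17 = 325.71°; wrapped into (−180°, 180°]: -34.29°.
θ = atan2( sin Δλ · cos φ₂ , cos φ₁ · sin φ₂ − sin φ₁ · cos φ₂ · cos Δλ )
  = atan2(-0.39178, -0.00390) = -90.571° → normalised to [0°, 360°): 269.429°.

269°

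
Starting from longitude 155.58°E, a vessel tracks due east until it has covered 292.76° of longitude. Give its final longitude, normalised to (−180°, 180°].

88.34°E

Start at +155.58°; shift +292.76° → +448.34°.
+448.34° lies outside (−180°, 180°]; subtract 360° → +88.34°.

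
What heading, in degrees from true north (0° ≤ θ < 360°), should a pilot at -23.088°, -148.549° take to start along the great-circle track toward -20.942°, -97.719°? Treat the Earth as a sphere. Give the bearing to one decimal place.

97.7°

Δλ = -97.719 − -148.549 = 50.830°.
θ = atan2( sin Δλ · cos φ₂ , cos φ₁ · sin φ₂ − sin φ₁ · cos φ₂ · cos Δλ )
  = atan2(0.72406, -0.09747) = 97.667° → normalised to [0°, 360°): 97.667°.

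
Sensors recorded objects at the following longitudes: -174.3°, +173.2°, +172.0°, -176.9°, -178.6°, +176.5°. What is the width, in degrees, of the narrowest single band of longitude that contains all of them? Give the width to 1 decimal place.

Sort the longitudes: -178.6°, -176.9°, -174.3°, +172.0°, +173.2°, +176.5°.
Eastward gaps between consecutive values (wrapping around): 1.7°, 2.6°, 346.3°, 1.2°, 3.3°, 4.9°.
Largest gap = 346.3° ⇒ minimal covering band is its complement: 360° − 346.3° = 13.7°.
Band runs from +172.0° eastward to -174.3°, crossing the antimeridian.

13.7°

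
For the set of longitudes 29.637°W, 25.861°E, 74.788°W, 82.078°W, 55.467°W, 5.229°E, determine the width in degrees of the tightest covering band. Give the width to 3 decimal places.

Sort the longitudes: -82.078°, -74.788°, -55.467°, -29.637°, +5.229°, +25.861°.
Eastward gaps between consecutive values (wrapping around): 7.290°, 19.321°, 25.830°, 34.866°, 20.632°, 252.061°.
Largest gap = 252.061° ⇒ minimal covering band is its complement: 360° − 252.061° = 107.939°.
Band runs from -82.078° eastward to +25.861°.

107.939°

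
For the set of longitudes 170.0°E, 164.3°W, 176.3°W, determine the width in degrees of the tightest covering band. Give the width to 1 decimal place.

Sort the longitudes: -176.3°, -164.3°, +170.0°.
Eastward gaps between consecutive values (wrapping around): 12.0°, 334.3°, 13.7°.
Largest gap = 334.3° ⇒ minimal covering band is its complement: 360° − 334.3° = 25.7°.
Band runs from +170.0° eastward to -164.3°, crossing the antimeridian.

25.7°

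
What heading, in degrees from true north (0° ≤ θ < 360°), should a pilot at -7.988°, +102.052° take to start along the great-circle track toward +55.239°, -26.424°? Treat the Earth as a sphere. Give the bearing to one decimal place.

Δλ = -26.424 − 102.052 = -128.476°.
θ = atan2( sin Δλ · cos φ₂ , cos φ₁ · sin φ₂ − sin φ₁ · cos φ₂ · cos Δλ )
  = atan2(-0.44636, 0.76427) = -30.286° → normalised to [0°, 360°): 329.714°.

329.7°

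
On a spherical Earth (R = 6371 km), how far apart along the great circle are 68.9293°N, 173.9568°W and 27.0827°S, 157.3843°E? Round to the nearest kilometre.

Δλ = 157.3843 − -173.9568 = 331.3411°; wrapped into (−180°, 180°]: -28.6589°.
Δφ = -27.0827 − 68.9293 = -96.0120°.
a = sin²(Δφ/2) + cos φ₁ · cos φ₂ · sin²(Δλ/2) = 0.571976.
c = 2·atan2(√a, √(1−a)) = 1.71525 rad → d = 6371·c ≈ 10927.86 km.

10928 km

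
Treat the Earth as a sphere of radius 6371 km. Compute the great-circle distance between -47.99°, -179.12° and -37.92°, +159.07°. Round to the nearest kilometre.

2087 km

Δλ = 159.07 − -179.12 = 338.19°; wrapped into (−180°, 180°]: -21.81°.
Δφ = -37.92 − -47.99 = 10.07°.
a = sin²(Δφ/2) + cos φ₁ · cos φ₂ · sin²(Δλ/2) = 0.026598.
c = 2·atan2(√a, √(1−a)) = 0.32764 rad → d = 6371·c ≈ 2087.40 km.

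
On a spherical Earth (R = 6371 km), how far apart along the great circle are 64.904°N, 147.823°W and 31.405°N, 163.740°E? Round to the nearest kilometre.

4959 km

Δλ = 163.740 − -147.823 = 311.563°; wrapped into (−180°, 180°]: -48.437°.
Δφ = 31.405 − 64.904 = -33.499°.
a = sin²(Δφ/2) + cos φ₁ · cos φ₂ · sin²(Δλ/2) = 0.143969.
c = 2·atan2(√a, √(1−a)) = 0.77837 rad → d = 6371·c ≈ 4958.98 km.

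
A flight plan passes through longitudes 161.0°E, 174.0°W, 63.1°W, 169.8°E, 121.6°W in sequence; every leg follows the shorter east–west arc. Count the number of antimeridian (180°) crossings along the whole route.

Leg 1: +161.0° → -174.0°, shortest Δλ = 25.0° (east) — crosses 180°.
Leg 2: -174.0° → -63.1°, shortest Δλ = 110.9° (east) — does not cross 180°.
Leg 3: -63.1° → +169.8°, shortest Δλ = -127.1° (west) — crosses 180°.
Leg 4: +169.8° → -121.6°, shortest Δλ = 68.6° (east) — crosses 180°.
Total crossings: 3.

3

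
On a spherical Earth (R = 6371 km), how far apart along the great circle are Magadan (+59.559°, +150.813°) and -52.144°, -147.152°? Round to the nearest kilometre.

Δλ = -147.152 − 150.813 = -297.965°; wrapped into (−180°, 180°]: 62.035°.
Δφ = -52.144 − 59.559 = -111.703°.
a = sin²(Δφ/2) + cos φ₁ · cos φ₂ · sin²(Δλ/2) = 0.767458.
c = 2·atan2(√a, √(1−a)) = 2.13520 rad → d = 6371·c ≈ 13603.39 km.

13603 km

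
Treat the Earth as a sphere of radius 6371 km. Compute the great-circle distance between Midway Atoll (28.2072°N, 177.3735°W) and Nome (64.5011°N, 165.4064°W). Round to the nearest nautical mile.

2227 nmi

Δλ = -165.4064 − -177.3735 = 11.9671°.
Δφ = 64.5011 − 28.2072 = 36.2939°.
a = sin²(Δφ/2) + cos φ₁ · cos φ₂ · sin²(Δλ/2) = 0.101127.
c = 2·atan2(√a, √(1−a)) = 0.64725 rad → d = 6371·c ≈ 4123.62 km ≈ 2226.57 nmi.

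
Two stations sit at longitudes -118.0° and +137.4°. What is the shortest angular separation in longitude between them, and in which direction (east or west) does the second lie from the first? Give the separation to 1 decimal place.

104.6° west

Raw difference: 137.4 − -118.0 = 255.4°.
Normalise into (−180°, 180°]: 255.4° − 360° = -104.6°.
Negative ⇒ the second point lies to the west; separation 104.6°.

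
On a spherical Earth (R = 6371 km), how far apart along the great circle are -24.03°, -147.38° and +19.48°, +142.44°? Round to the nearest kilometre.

Δλ = 142.44 − -147.38 = 289.82°; wrapped into (−180°, 180°]: -70.18°.
Δφ = 19.48 − -24.03 = 43.51°.
a = sin²(Δφ/2) + cos φ₁ · cos φ₂ · sin²(Δλ/2) = 0.421922.
c = 2·atan2(√a, √(1−a)) = 1.41400 rad → d = 6371·c ≈ 9008.58 km.

9009 km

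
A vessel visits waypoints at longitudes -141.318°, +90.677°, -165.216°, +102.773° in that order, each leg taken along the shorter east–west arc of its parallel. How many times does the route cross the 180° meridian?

Leg 1: -141.318° → +90.677°, shortest Δλ = -128.005° (west) — crosses 180°.
Leg 2: +90.677° → -165.216°, shortest Δλ = 104.107° (east) — crosses 180°.
Leg 3: -165.216° → +102.773°, shortest Δλ = -92.011° (west) — crosses 180°.
Total crossings: 3.

3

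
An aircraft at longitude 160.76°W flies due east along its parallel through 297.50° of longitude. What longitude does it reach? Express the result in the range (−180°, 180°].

Start at -160.76°; shift +297.50° → +136.74°.
+136.74° already lies in (−180°, 180°].

136.74°E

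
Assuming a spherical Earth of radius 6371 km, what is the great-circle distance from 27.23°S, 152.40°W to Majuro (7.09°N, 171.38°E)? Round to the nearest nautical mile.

Δλ = 171.38 − -152.40 = 323.78°; wrapped into (−180°, 180°]: -36.22°.
Δφ = 7.09 − -27.23 = 34.32°.
a = sin²(Δφ/2) + cos φ₁ · cos φ₂ · sin²(Δλ/2) = 0.172307.
c = 2·atan2(√a, √(1−a)) = 0.85610 rad → d = 6371·c ≈ 5454.23 km ≈ 2945.05 nmi.

2945 nmi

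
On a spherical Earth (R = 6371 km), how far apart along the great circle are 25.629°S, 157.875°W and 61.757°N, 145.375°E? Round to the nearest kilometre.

Δλ = 145.375 − -157.875 = 303.250°; wrapped into (−180°, 180°]: -56.750°.
Δφ = 61.757 − -25.629 = 87.386°.
a = sin²(Δφ/2) + cos φ₁ · cos φ₂ · sin²(Δλ/2) = 0.573558.
c = 2·atan2(√a, √(1−a)) = 1.71845 rad → d = 6371·c ≈ 10948.23 km.

10948 km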